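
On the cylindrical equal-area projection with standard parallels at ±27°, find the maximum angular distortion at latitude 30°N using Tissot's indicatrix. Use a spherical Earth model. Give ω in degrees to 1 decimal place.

A cylindrical equal-area projection with standard parallel φ₀ has meridian scale h = cos φ / cos φ₀ and parallel scale k = cos φ₀ / cos φ (so areas are preserved, h·k = 1).
At 30°: h = 0.9720, k = 1.029; principal scales a = 1.029, b = 0.9720.
sin(ω/2) = (a − b)/(a + b) = 0.05688/2.001 = 0.02843, so ω = 2 arcsin(0.02843) ≈ 3.3°.

3.3°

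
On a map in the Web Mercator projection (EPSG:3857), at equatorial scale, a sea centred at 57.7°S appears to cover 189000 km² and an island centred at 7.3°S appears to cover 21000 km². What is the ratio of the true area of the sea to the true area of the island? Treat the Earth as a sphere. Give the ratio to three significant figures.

2.61

On Mercator the areal scale is sec²φ, so true area = apparent × cos²φ.
True area of sea: 189000 × cos²(57.7°) = 189000 × 0.2855 = 53970 km².
True area of island: 21000 × cos²(7.3°) = 21000 × 0.9839 = 20660 km².
Ratio = 53970 / 20660 ≈ 2.61.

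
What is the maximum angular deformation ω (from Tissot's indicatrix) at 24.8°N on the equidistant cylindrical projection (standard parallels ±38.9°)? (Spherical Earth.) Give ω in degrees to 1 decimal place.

8.8°

With standard parallel φ₀ = 38.9°, the equirectangular projection gives x = Rλ cos φ₀, y = Rφ, so h = 1 and k = cos 38.9° / cos φ.
At 24.8°: h = 1.000, k = 0.8573; principal scales a = 1.000, b = 0.8573.
sin(ω/2) = (a − b)/(a + b) = 0.1427/1.857 = 0.07683, so ω = 2 arcsin(0.07683) ≈ 8.8°.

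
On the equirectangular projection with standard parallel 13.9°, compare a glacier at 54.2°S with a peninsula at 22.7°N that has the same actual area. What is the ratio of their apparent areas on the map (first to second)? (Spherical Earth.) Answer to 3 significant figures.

1.58

The equidistant cylindrical projection with φ₀ = 13.9° has h = 1 (meridians true) and k = cos φ₀ / cos φ along parallels.
Areal scale at 54.2°: h·k = 1.000 × 1.659 = 1.659.
Areal scale at 22.7°: h·k = 1.000 × 1.052 = 1.052.
Ratio = 1.659/1.052 ≈ 1.58.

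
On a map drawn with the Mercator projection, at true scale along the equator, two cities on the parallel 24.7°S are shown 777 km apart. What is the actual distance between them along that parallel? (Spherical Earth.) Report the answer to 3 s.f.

706 km

For Mercator, h = k = sec φ (a conformal cylindrical projection has a single point scale, 1/cos φ).
Along the parallel at 24.7°, map distances are exaggerated by k = sec 24.7° = 1.101.
True distance = 777 / 1.101 = 777 × cos 24.7° ≈ 706 km.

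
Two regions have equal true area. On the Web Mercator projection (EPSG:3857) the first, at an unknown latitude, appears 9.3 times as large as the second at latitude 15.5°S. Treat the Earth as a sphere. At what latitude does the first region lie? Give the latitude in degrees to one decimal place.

For equal true areas on Mercator, apparent areas scale as sec²φ, so the ratio is cos²φ₂ / cos²φ₁.
cos²φ₂ / cos²φ₁ = 9.3  ⇒  cos φ₁ = cos 15.5° / √9.3 = 0.9636/3.050 = 0.3160.
φ₁ = arccos(0.3160) ≈ 71.6°.

71.6°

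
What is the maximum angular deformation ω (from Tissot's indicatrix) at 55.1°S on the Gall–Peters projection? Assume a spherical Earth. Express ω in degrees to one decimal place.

24.1°

The Gall–Peters projection is cylindrical equal-area with φ₀ = 45°. A cylindrical equal-area projection with standard parallel φ₀ has meridian scale h = cos φ / cos φ₀ and parallel scale k = cos φ₀ / cos φ (so areas are preserved, h·k = 1).
At 55.1°: h = 0.8091, k = 1.236; principal scales a = 1.236, b = 0.8091.
sin(ω/2) = (a − b)/(a + b) = 0.4267/2.045 = 0.2087, so ω = 2 arcsin(0.2087) ≈ 24.1°.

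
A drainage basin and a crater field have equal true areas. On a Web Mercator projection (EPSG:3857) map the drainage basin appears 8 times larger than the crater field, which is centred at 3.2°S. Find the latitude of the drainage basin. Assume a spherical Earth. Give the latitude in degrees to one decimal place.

For equal true areas on Mercator, apparent areas scale as sec²φ, so the ratio is cos²φ₂ / cos²φ₁.
cos²φ₂ / cos²φ₁ = 8  ⇒  cos φ₁ = cos 3.2° / √8 = 0.9984/2.828 = 0.3530.
φ₁ = arccos(0.3530) ≈ 69.3°.

69.3°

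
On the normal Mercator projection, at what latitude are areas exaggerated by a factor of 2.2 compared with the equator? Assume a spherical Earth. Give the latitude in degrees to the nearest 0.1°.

47.6°

Mercator areal scale is sec²φ.
sec²φ = 2.2  ⇒  cos²φ = 0.4545  ⇒  cos φ = 0.6742.
φ = arccos(0.6742) ≈ 47.6°.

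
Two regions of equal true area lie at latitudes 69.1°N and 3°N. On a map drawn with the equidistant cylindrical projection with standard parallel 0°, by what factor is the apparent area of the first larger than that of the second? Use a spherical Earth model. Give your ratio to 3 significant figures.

2.80

For the equirectangular projection with φ₀ = 0 (plate carrée), h = 1 along meridians and k = sec φ along parallels.
Areal scale at 69.1°: h·k = 1.000 × 2.803 = 2.803.
Areal scale at 3°: h·k = 1.000 × 1.001 = 1.001.
Ratio = 2.803/1.001 ≈ 2.80.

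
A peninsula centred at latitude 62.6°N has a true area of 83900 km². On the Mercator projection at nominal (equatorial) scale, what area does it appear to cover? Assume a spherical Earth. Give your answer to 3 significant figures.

396000 km²

For Mercator, h = k = sec φ (a conformal cylindrical projection has a single point scale, 1/cos φ).
Areal scale = k² = sec²φ = 1/cos²(62.6°) = 1/0.4602² = 4.722.
Apparent area = 83900 × 4.722 ≈ 396000 km².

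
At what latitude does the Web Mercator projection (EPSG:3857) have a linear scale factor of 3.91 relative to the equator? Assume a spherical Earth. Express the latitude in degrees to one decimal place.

75.2°

Mercator scale is k = sec φ = 1/cos φ.
1/cos φ = 3.91  ⇒  cos φ = 0.2558  ⇒  φ = arccos(0.2558) ≈ 75.2°.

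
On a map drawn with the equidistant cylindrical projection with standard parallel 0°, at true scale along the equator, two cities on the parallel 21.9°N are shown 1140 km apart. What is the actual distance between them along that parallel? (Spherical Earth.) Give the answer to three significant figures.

1060 km

For the equirectangular projection with φ₀ = 0 (plate carrée), h = 1 along meridians and k = sec φ along parallels.
Along the parallel at 21.9°, map distances are exaggerated by k = sec 21.9° = 1.078.
True distance = 1140 / 1.078 = 1140 × cos 21.9° ≈ 1060 km.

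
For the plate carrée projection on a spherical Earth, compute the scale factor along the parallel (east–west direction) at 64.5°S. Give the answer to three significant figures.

2.32

In the plate carrée (x = Rλ, y = Rφ), meridians are true-scale (h = 1) and parallels are stretched by k = sec φ.
k = 1/cos 64.5° = 1/0.4305 = 2.323.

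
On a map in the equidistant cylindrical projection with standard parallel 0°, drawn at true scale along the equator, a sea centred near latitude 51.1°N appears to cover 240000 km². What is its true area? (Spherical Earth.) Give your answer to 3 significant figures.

151000 km²

In the plate carrée (x = Rλ, y = Rφ), meridians are true-scale (h = 1) and parallels are stretched by k = sec φ.
Areal scale = h·k = 1 × sec φ; at 51.1°, h = 1.000, k = 1.592, so h·k = 1.592.
True area = apparent / (areal scale) = 240000 / 1.592 ≈ 151000 km².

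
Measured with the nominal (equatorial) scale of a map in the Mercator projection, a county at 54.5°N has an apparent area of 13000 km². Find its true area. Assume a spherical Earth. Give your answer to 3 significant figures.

4380 km²

The Mercator projection is conformal; its linear scale factor is the same in every direction and equals sec φ = 1/cos φ.
Areal scale = k² = sec²φ = 1/cos²(54.5°) = 1/0.5807² = 2.965.
True area = apparent / (areal scale) = 13000 / 2.965 ≈ 4380 km².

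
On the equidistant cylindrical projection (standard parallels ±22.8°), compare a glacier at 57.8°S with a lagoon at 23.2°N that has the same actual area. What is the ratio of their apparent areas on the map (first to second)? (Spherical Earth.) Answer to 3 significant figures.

In the equirectangular projection with standard parallel φ₀ = 22.8° (x = Rλ cos φ₀, y = Rφ), meridians are true-scale (h = 1) and the parallel scale is k = cos φ₀ / cos φ.
Areal scale at 57.8°: h·k = 1.000 × 1.730 = 1.730.
Areal scale at 23.2°: h·k = 1.000 × 1.003 = 1.003.
Ratio = 1.730/1.003 ≈ 1.72.

1.72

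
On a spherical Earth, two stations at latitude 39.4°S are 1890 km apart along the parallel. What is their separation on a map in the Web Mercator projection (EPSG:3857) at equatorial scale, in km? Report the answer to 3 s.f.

2450 km

Mercator is conformal, so the point scale is isotropic: h = k = sec φ = 1/cos φ.
Along the parallel, k = sec 39.4° = 1/0.7727 = 1.294.
Map distance = 1890 × 1.294 ≈ 2450 km.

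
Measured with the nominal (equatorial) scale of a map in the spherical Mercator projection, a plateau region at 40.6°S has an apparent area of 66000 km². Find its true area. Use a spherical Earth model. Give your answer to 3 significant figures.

Mercator is conformal, so the point scale is isotropic: h = k = sec φ = 1/cos φ.
Areal scale = k² = sec²φ = 1/cos²(40.6°) = 1/0.7593² = 1.735.
True area = apparent / (areal scale) = 66000 / 1.735 ≈ 38000 km².

38000 km²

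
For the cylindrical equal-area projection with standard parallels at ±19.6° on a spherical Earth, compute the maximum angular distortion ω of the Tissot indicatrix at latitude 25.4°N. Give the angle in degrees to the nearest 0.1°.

Cylindrical equal-area (φ₀ = 19.6°): h = cos φ / cos 19.6° along meridians, k = cos 19.6° / cos φ along parallels; h·k = 1.
At 25.4°: h = 0.9589, k = 1.043; principal scales a = 1.043, b = 0.9589.
sin(ω/2) = (a − b)/(a + b) = 0.08397/2.002 = 0.04195, so ω = 2 arcsin(0.04195) ≈ 4.8°.

4.8°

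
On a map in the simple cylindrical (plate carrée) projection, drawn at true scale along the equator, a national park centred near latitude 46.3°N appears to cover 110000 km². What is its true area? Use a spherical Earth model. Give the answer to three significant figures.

Plate carrée maps x = Rλ, y = Rφ. The meridian scale is h = 1 and the parallel scale is k = 1/cos φ = sec φ.
Areal scale = h·k = 1 × sec φ; at 46.3°, h = 1.000, k = 1.447, so h·k = 1.447.
True area = apparent / (areal scale) = 110000 / 1.447 ≈ 76000 km².

76000 km²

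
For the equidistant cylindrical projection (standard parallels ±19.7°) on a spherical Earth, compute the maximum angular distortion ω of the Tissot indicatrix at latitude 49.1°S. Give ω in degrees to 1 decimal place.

With standard parallel φ₀ = 19.7°, the equirectangular projection gives x = Rλ cos φ₀, y = Rφ, so h = 1 and k = cos 19.7° / cos φ.
At 49.1°: h = 1.000, k = 1.438; principal scales a = 1.438, b = 1.000.
sin(ω/2) = (a − b)/(a + b) = 0.4379/2.438 = 0.1796, so ω = 2 arcsin(0.1796) ≈ 20.7°.

20.7°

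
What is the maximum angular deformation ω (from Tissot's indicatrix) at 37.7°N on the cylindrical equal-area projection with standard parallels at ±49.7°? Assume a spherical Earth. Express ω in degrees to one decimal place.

22.9°

For cylindrical equal-area with standard parallel φ₀, h = cos φ / cos φ₀ and k = cos φ₀ / cos φ, so h·k = 1.
At 37.7°: h = 1.223, k = 0.8175; principal scales a = 1.223, b = 0.8175.
sin(ω/2) = (a − b)/(a + b) = 0.4059/2.041 = 0.1989, so ω = 2 arcsin(0.1989) ≈ 22.9°.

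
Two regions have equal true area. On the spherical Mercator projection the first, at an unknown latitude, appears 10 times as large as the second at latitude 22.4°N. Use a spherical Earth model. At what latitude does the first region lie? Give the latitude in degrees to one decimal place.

On Mercator, (apparent₁)/(apparent₂) = sec²φ₁ / sec²φ₂ when true areas are equal.
cos²φ₂ / cos²φ₁ = 10  ⇒  cos φ₁ = cos 22.4° / √10 = 0.9245/3.162 = 0.2924.
φ₁ = arccos(0.2924) ≈ 73.0°.

73.0°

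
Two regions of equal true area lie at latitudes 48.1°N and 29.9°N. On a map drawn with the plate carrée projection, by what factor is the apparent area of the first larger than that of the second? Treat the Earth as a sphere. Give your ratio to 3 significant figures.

For the equirectangular projection with φ₀ = 0 (plate carrée), h = 1 along meridians and k = sec φ along parallels.
Areal scale at 48.1°: h·k = 1.000 × 1.497 = 1.497.
Areal scale at 29.9°: h·k = 1.000 × 1.154 = 1.154.
Ratio = 1.497/1.154 ≈ 1.30.

1.30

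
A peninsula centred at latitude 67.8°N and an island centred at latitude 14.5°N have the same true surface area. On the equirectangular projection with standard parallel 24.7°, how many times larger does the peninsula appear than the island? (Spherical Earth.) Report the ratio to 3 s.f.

2.56

In the equirectangular projection with standard parallel φ₀ = 24.7° (x = Rλ cos φ₀, y = Rφ), meridians are true-scale (h = 1) and the parallel scale is k = cos φ₀ / cos φ.
Areal scale at 67.8°: h·k = 1.000 × 2.404 = 2.404.
Areal scale at 14.5°: h·k = 1.000 × 0.9384 = 0.9384.
Ratio = 2.404/0.9384 ≈ 2.56.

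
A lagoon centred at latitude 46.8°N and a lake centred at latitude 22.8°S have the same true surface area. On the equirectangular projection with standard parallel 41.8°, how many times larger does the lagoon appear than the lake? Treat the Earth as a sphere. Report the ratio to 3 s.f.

The equidistant cylindrical projection with φ₀ = 41.8° has h = 1 (meridians true) and k = cos φ₀ / cos φ along parallels.
Areal scale at 46.8°: h·k = 1.000 × 1.089 = 1.089.
Areal scale at 22.8°: h·k = 1.000 × 0.8087 = 0.8087.
Ratio = 1.089/0.8087 ≈ 1.35.

1.35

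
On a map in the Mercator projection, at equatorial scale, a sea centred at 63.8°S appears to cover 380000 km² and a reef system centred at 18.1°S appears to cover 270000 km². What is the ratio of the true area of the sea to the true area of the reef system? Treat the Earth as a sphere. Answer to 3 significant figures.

On Mercator the areal scale is sec²φ, so true area = apparent × cos²φ.
True area of sea: 380000 × cos²(63.8°) = 380000 × 0.1949 = 74070 km².
True area of reef system: 270000 × cos²(18.1°) = 270000 × 0.9035 = 243900 km².
Ratio = 74070 / 243900 ≈ 0.304.

0.304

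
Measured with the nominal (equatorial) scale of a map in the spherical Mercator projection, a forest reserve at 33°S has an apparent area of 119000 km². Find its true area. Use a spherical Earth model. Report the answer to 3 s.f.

For Mercator, h = k = sec φ (a conformal cylindrical projection has a single point scale, 1/cos φ).
Areal scale = k² = sec²φ = 1/cos²(33°) = 1/0.8387² = 1.422.
True area = apparent / (areal scale) = 119000 / 1.422 ≈ 83700 km².

83700 km²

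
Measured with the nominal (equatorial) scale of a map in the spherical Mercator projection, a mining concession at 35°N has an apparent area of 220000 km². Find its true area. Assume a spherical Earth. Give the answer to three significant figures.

148000 km²

The Mercator projection is conformal; its linear scale factor is the same in every direction and equals sec φ = 1/cos φ.
Areal scale = k² = sec²φ = 1/cos²(35°) = 1/0.8192² = 1.490.
True area = apparent / (areal scale) = 220000 / 1.490 ≈ 148000 km².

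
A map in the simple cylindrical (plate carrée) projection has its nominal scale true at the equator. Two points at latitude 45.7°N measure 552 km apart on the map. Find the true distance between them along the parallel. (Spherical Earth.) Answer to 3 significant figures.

386 km

For the equirectangular projection with φ₀ = 0 (plate carrée), h = 1 along meridians and k = sec φ along parallels.
Along the parallel at 45.7°, map distances are exaggerated by k = sec 45.7° = 1.432.
True distance = 552 / 1.432 = 552 × cos 45.7° ≈ 386 km.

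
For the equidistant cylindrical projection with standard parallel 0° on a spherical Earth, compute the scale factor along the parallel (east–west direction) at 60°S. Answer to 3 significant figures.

2.00

In the plate carrée (x = Rλ, y = Rφ), meridians are true-scale (h = 1) and parallels are stretched by k = sec φ.
k = 1/cos 60° = 1/0.5000 = 2.000.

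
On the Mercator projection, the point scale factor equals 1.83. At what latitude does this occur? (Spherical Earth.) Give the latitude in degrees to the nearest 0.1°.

Mercator scale is k = sec φ = 1/cos φ.
1/cos φ = 1.83  ⇒  cos φ = 0.5464  ⇒  φ = arccos(0.5464) ≈ 56.9°.

56.9°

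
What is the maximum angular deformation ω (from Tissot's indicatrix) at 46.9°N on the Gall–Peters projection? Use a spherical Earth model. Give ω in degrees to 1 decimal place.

The Gall–Peters projection is cylindrical equal-area with φ₀ = 45°. A cylindrical equal-area projection with standard parallel φ₀ has meridian scale h = cos φ / cos φ₀ and parallel scale k = cos φ₀ / cos φ (so areas are preserved, h·k = 1).
At 46.9°: h = 0.9663, k = 1.035; principal scales a = 1.035, b = 0.9663.
sin(ω/2) = (a − b)/(a + b) = 0.06859/2.001 = 0.03427, so ω = 2 arcsin(0.03427) ≈ 3.9°.

3.9°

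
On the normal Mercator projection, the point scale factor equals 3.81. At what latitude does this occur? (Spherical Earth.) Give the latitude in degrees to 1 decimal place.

74.8°

Mercator scale is k = sec φ = 1/cos φ.
1/cos φ = 3.81  ⇒  cos φ = 0.2625  ⇒  φ = arccos(0.2625) ≈ 74.8°.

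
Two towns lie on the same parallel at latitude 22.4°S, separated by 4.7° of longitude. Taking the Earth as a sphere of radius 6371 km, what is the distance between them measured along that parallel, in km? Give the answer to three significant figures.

Arc length along a parallel = R cos φ · Δλ (with Δλ in radians).
= 6371 × cos 22.4° × (4.7° × π/180) = 6371 × 0.9245 × 0.08203 ≈ 483 km.

483 km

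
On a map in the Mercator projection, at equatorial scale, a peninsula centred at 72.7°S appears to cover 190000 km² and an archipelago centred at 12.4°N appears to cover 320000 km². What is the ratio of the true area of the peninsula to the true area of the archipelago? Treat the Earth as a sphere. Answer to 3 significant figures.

On Mercator the areal scale is sec²φ, so true area = apparent × cos²φ.
True area of peninsula: 190000 × cos²(72.7°) = 190000 × 0.08843 = 16800 km².
True area of archipelago: 320000 × cos²(12.4°) = 320000 × 0.9539 = 305200 km².
Ratio = 16800 / 305200 ≈ 0.0550.

0.0550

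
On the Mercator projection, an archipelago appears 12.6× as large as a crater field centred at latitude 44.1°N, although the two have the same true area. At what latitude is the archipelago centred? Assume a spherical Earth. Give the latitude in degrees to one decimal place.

78.3°

Mercator areal scale is sec²φ, so apparent-area ratio = sec²φ₁ / sec²φ₂ = cos²φ₂ / cos²φ₁.
cos²φ₂ / cos²φ₁ = 12.6  ⇒  cos φ₁ = cos 44.1° / √12.6 = 0.7181/3.550 = 0.2023.
φ₁ = arccos(0.2023) ≈ 78.3°.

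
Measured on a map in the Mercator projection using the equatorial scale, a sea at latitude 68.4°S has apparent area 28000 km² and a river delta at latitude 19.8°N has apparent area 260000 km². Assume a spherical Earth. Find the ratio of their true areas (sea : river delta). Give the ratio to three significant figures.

0.0165

Mercator's areal exaggeration is sec²φ; hence true area = (apparent area) · cos²φ.
True area of sea: 28000 × cos²(68.4°) = 28000 × 0.1355 = 3794 km².
True area of river delta: 260000 × cos²(19.8°) = 260000 × 0.8853 = 230200 km².
Ratio = 3794 / 230200 ≈ 0.0165.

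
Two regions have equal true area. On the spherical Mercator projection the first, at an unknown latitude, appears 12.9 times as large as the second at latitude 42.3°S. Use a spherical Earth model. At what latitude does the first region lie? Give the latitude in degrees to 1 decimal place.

On Mercator, (apparent₁)/(apparent₂) = sec²φ₁ / sec²φ₂ when true areas are equal.
cos²φ₂ / cos²φ₁ = 12.9  ⇒  cos φ₁ = cos 42.3° / √12.9 = 0.7396/3.592 = 0.2059.
φ₁ = arccos(0.2059) ≈ 78.1°.

78.1°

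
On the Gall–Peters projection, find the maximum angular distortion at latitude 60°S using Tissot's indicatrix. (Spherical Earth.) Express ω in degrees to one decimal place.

The Gall–Peters projection is cylindrical equal-area with φ₀ = 45°. Cylindrical equal-area (φ₀ = 45°): h = cos φ / cos 45° along meridians, k = cos 45° / cos φ along parallels; h·k = 1.
At 60°: h = 0.7071, k = 1.414; principal scales a = 1.414, b = 0.7071.
sin(ω/2) = (a − b)/(a + b) = 0.7071/2.121 = 0.3333, so ω = 2 arcsin(0.3333) ≈ 38.9°.

38.9°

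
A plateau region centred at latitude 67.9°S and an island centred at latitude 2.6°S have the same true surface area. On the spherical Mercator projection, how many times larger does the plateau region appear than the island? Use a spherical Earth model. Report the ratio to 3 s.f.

7.05

Mercator is conformal with k = sec φ, so areal scale = k² = sec²φ.
At 67.9°: sec²(67.9°) = 1/0.3762² = 7.065.
At 2.6°: sec²(2.6°) = 1/0.9990² = 1.002.
Ratio = 7.065/1.002 = cos²(2.6°)/cos²(67.9°) ≈ 7.05.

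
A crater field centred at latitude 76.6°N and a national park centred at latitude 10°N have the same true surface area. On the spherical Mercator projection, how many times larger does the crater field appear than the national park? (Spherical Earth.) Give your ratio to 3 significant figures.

18.1

Mercator areal scale is sec²φ.
At 76.6°: sec²(76.6°) = 1/0.2317² = 18.62.
At 10°: sec²(10°) = 1/0.9848² = 1.031.
Ratio = 18.62/1.031 = cos²(10°)/cos²(76.6°) ≈ 18.1.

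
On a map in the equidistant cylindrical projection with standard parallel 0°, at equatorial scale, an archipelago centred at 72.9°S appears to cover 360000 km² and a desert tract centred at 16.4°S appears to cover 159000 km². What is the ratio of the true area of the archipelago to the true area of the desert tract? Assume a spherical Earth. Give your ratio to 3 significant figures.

On the plate carrée, areal scale = h·k = 1 × sec φ, so true area = apparent × cos φ.
True area of archipelago: 360000 × cos(72.9°) = 360000 × 0.2940 = 105900 km².
True area of desert tract: 159000 × cos(16.4°) = 159000 × 0.9593 = 152500 km².
Ratio = 105900 / 152500 ≈ 0.694.

0.694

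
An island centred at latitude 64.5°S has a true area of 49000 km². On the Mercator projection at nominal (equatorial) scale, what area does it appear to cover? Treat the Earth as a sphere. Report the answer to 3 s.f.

Mercator is conformal, so the point scale is isotropic: h = k = sec φ = 1/cos φ.
Areal scale = k² = sec²φ = 1/cos²(64.5°) = 1/0.4305² = 5.395.
Apparent area = 49000 × 5.395 ≈ 264000 km².

264000 km²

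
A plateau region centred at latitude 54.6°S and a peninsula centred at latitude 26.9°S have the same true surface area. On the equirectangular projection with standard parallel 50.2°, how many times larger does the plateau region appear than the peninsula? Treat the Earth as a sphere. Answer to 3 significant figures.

In the equirectangular projection with standard parallel φ₀ = 50.2° (x = Rλ cos φ₀, y = Rφ), meridians are true-scale (h = 1) and the parallel scale is k = cos φ₀ / cos φ.
Areal scale at 54.6°: h·k = 1.000 × 1.105 = 1.105.
Areal scale at 26.9°: h·k = 1.000 × 0.7178 = 0.7178.
Ratio = 1.105/0.7178 ≈ 1.54.

1.54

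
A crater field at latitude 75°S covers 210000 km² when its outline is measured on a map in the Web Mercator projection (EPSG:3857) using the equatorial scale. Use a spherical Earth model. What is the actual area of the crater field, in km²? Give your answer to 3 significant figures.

The Mercator projection is conformal; its linear scale factor is the same in every direction and equals sec φ = 1/cos φ.
Areal scale = k² = sec²φ = 1/cos²(75°) = 1/0.2588² = 14.93.
True area = apparent / (areal scale) = 210000 / 14.93 ≈ 14100 km².

14100 km²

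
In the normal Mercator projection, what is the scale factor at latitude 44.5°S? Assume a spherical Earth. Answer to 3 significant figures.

1.40

For Mercator, h = k = sec φ (a conformal cylindrical projection has a single point scale, 1/cos φ).
k = 1/cos 44.5° = 1/0.7133 = 1.402.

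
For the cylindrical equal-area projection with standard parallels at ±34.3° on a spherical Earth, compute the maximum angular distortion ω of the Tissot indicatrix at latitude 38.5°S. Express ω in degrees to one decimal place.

Cylindrical equal-area (φ₀ = 34.3°): h = cos φ / cos 34.3° along meridians, k = cos 34.3° / cos φ along parallels; h·k = 1.
At 38.5°: h = 0.9474, k = 1.056; principal scales a = 1.056, b = 0.9474.
sin(ω/2) = (a − b)/(a + b) = 0.1082/2.003 = 0.05403, so ω = 2 arcsin(0.05403) ≈ 6.2°.

6.2°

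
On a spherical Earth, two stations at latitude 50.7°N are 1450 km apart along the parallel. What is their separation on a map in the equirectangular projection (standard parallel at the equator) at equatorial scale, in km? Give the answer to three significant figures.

2290 km

For the equirectangular projection with φ₀ = 0 (plate carrée), h = 1 along meridians and k = sec φ along parallels.
Along the parallel, k = sec 50.7° = 1/0.6334 = 1.579.
Map distance = 1450 × 1.579 ≈ 2290 km.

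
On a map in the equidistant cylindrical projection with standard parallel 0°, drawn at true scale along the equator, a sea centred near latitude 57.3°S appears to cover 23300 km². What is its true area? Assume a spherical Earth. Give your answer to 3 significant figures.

For the equirectangular projection with φ₀ = 0 (plate carrée), h = 1 along meridians and k = sec φ along parallels.
Areal scale = h·k = 1 × sec φ; at 57.3°, h = 1.000, k = 1.851, so h·k = 1.851.
True area = apparent / (areal scale) = 23300 / 1.851 ≈ 12600 km².

12600 km²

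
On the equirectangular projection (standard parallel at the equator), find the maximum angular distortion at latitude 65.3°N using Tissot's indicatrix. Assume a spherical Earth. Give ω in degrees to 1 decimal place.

For the equirectangular projection with φ₀ = 0 (plate carrée), h = 1 along meridians and k = sec φ along parallels.
At 65.3°: h = 1.000, k = 2.393; principal scales a = 2.393, b = 1.000.
sin(ω/2) = (a − b)/(a + b) = 1.393/3.393 = 0.4106, so ω = 2 arcsin(0.4106) ≈ 48.5°.

48.5°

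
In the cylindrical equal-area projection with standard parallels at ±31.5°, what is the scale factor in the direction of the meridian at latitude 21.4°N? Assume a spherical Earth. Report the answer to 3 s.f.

1.09

A cylindrical equal-area projection with standard parallel φ₀ has meridian scale h = cos φ / cos φ₀ and parallel scale k = cos φ₀ / cos φ (so areas are preserved, h·k = 1).
h = cos 21.4° / cos 31.5° = 0.9311/0.8526 = 1.092.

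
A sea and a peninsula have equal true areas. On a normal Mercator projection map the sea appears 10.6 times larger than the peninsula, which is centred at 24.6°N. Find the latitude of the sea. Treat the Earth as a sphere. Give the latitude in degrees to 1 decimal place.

On Mercator, (apparent₁)/(apparent₂) = sec²φ₁ / sec²φ₂ when true areas are equal.
cos²φ₂ / cos²φ₁ = 10.6  ⇒  cos φ₁ = cos 24.6° / √10.6 = 0.9092/3.256 = 0.2793.
φ₁ = arccos(0.2793) ≈ 73.8°.

73.8°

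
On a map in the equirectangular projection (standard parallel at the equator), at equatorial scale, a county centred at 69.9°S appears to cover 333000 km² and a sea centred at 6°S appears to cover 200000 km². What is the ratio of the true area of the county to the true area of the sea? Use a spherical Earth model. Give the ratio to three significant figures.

0.575

Plate carrée has h = 1 and k = sec φ, giving areal scale sec φ; true area = (apparent area) · cos φ.
True area of county: 333000 × cos(69.9°) = 333000 × 0.3437 = 114400 km².
True area of sea: 200000 × cos(6°) = 200000 × 0.9945 = 198900 km².
Ratio = 114400 / 198900 ≈ 0.575.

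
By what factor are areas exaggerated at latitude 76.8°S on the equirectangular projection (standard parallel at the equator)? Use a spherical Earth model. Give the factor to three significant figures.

Plate carrée maps x = Rλ, y = Rφ. The meridian scale is h = 1 and the parallel scale is k = 1/cos φ = sec φ.
Areal scale = h·k = 1 × sec φ; at 76.8°, h = 1.000, k = 4.379, so h·k = 4.379.

4.38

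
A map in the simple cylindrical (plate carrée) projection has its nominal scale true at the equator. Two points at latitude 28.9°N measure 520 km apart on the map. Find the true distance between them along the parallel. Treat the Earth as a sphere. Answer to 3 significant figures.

For the equirectangular projection with φ₀ = 0 (plate carrée), h = 1 along meridians and k = sec φ along parallels.
Along the parallel at 28.9°, map distances are exaggerated by k = sec 28.9° = 1.142.
True distance = 520 / 1.142 = 520 × cos 28.9° ≈ 455 km.

455 km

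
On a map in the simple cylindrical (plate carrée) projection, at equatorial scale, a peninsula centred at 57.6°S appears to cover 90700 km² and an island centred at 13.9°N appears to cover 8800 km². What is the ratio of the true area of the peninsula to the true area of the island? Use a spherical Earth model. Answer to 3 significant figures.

5.69

On the plate carrée, areal scale = h·k = 1 × sec φ, so true area = apparent × cos φ.
True area of peninsula: 90700 × cos(57.6°) = 90700 × 0.5358 = 48600 km².
True area of island: 8800 × cos(13.9°) = 8800 × 0.9707 = 8542 km².
Ratio = 48600 / 8542 ≈ 5.69.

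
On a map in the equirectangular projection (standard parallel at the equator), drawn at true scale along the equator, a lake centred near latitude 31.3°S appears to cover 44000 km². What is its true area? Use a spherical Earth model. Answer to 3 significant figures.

37600 km²

Plate carrée maps x = Rλ, y = Rφ. The meridian scale is h = 1 and the parallel scale is k = 1/cos φ = sec φ.
Areal scale = h·k = 1 × sec φ; at 31.3°, h = 1.000, k = 1.170, so h·k = 1.170.
True area = apparent / (areal scale) = 44000 / 1.170 ≈ 37600 km².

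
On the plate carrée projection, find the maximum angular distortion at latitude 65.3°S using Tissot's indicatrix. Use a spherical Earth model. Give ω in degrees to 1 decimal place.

In the plate carrée (x = Rλ, y = Rφ), meridians are true-scale (h = 1) and parallels are stretched by k = sec φ.
At 65.3°: h = 1.000, k = 2.393; principal scales a = 2.393, b = 1.000.
sin(ω/2) = (a − b)/(a + b) = 1.393/3.393 = 0.4106, so ω = 2 arcsin(0.4106) ≈ 48.5°.

48.5°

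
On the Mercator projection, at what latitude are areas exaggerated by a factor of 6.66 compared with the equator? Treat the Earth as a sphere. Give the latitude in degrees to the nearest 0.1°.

67.2°

Mercator areal scale is sec²φ.
sec²φ = 6.66  ⇒  cos²φ = 0.1502  ⇒  cos φ = 0.3875.
φ = arccos(0.3875) ≈ 67.2°.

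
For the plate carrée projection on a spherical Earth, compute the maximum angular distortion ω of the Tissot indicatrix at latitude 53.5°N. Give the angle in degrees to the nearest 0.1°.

Plate carrée maps x = Rλ, y = Rφ. The meridian scale is h = 1 and the parallel scale is k = 1/cos φ = sec φ.
At 53.5°: h = 1.000, k = 1.681; principal scales a = 1.681, b = 1.000.
sin(ω/2) = (a − b)/(a + b) = 0.6812/2.681 = 0.2541, so ω = 2 arcsin(0.2541) ≈ 29.4°.

29.4°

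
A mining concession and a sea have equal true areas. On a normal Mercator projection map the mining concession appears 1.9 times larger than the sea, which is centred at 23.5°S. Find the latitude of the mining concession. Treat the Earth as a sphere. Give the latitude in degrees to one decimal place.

On Mercator, (apparent₁)/(apparent₂) = sec²φ₁ / sec²φ₂ when true areas are equal.
cos²φ₂ / cos²φ₁ = 1.9  ⇒  cos φ₁ = cos 23.5° / √1.9 = 0.9171/1.378 = 0.6653.
φ₁ = arccos(0.6653) ≈ 48.3°.

48.3°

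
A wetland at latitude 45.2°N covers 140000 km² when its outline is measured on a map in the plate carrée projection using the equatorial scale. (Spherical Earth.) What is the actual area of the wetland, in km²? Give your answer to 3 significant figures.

98600 km²

Plate carrée maps x = Rλ, y = Rφ. The meridian scale is h = 1 and the parallel scale is k = 1/cos φ = sec φ.
Areal scale = h·k = 1 × sec φ; at 45.2°, h = 1.000, k = 1.419, so h·k = 1.419.
True area = apparent / (areal scale) = 140000 / 1.419 ≈ 98600 km².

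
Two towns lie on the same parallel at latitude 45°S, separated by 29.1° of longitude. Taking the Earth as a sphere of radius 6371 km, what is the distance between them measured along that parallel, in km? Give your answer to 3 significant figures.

Arc length along a parallel = R cos φ · Δλ (with Δλ in radians).
= 6371 × cos 45° × (29.1° × π/180) = 6371 × 0.7071 × 0.5079 ≈ 2290 km.

2290 km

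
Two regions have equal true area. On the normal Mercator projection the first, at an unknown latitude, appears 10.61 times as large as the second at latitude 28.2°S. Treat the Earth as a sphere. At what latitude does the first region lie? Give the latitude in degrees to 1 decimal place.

74.3°

For equal true areas on Mercator, apparent areas scale as sec²φ, so the ratio is cos²φ₂ / cos²φ₁.
cos²φ₂ / cos²φ₁ = 10.61  ⇒  cos φ₁ = cos 28.2° / √10.61 = 0.8813/3.257 = 0.2706.
φ₁ = arccos(0.2706) ≈ 74.3°.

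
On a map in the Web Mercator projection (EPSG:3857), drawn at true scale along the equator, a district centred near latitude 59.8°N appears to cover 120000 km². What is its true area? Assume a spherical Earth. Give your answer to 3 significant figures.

For Mercator, h = k = sec φ (a conformal cylindrical projection has a single point scale, 1/cos φ).
Areal scale = k² = sec²φ = 1/cos²(59.8°) = 1/0.5030² = 3.952.
True area = apparent / (areal scale) = 120000 / 3.952 ≈ 30400 km².

30400 km²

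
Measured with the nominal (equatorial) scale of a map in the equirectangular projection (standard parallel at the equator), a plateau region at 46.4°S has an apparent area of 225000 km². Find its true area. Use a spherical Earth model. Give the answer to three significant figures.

155000 km²

Plate carrée maps x = Rλ, y = Rφ. The meridian scale is h = 1 and the parallel scale is k = 1/cos φ = sec φ.
Areal scale = h·k = 1 × sec φ; at 46.4°, h = 1.000, k = 1.450, so h·k = 1.450.
True area = apparent / (areal scale) = 225000 / 1.450 ≈ 155000 km².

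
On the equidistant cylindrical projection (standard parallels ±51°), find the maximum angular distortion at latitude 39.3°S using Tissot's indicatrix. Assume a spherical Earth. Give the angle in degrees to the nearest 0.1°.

11.8°

In the equirectangular projection with standard parallel φ₀ = 51° (x = Rλ cos φ₀, y = Rφ), meridians are true-scale (h = 1) and the parallel scale is k = cos φ₀ / cos φ.
At 39.3°: h = 1.000, k = 0.8132; principal scales a = 1.000, b = 0.8132.
sin(ω/2) = (a − b)/(a + b) = 0.1868/1.813 = 0.1030, so ω = 2 arcsin(0.1030) ≈ 11.8°.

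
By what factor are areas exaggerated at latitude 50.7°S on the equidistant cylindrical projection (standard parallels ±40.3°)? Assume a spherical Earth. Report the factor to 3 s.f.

1.20

With standard parallel φ₀ = 40.3°, the equirectangular projection gives x = Rλ cos φ₀, y = Rφ, so h = 1 and k = cos 40.3° / cos φ.
Areal scale = h·k = 1 × cos φ₀ / cos φ; at 50.7°, h = 1.000, k = 1.204, so h·k = 1.204.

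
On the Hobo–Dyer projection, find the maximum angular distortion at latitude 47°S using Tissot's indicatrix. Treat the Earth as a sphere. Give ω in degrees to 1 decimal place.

Hobo–Dyer is a cylindrical equal-area projection with standard parallels at ±37.5°. Cylindrical equal-area (φ₀ = 37.5°): h = cos φ / cos 37.5° along meridians, k = cos 37.5° / cos φ along parallels; h·k = 1.
At 47°: h = 0.8596, k = 1.163; principal scales a = 1.163, b = 0.8596.
sin(ω/2) = (a − b)/(a + b) = 0.3036/2.023 = 0.1501, so ω = 2 arcsin(0.1501) ≈ 17.3°.

17.3°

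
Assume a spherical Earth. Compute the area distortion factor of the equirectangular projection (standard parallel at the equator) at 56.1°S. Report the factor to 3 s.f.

In the plate carrée (x = Rλ, y = Rφ), meridians are true-scale (h = 1) and parallels are stretched by k = sec φ.
Areal scale = h·k = 1 × sec φ; at 56.1°, h = 1.000, k = 1.793, so h·k = 1.793.

1.79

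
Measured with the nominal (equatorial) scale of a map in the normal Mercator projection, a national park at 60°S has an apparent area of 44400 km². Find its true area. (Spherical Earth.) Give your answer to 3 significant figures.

For Mercator, h = k = sec φ (a conformal cylindrical projection has a single point scale, 1/cos φ).
Areal scale = k² = sec²φ = 1/cos²(60°) = 1/0.5000² = 4.000.
True area = apparent / (areal scale) = 44400 / 4.000 ≈ 11100 km².

11100 km²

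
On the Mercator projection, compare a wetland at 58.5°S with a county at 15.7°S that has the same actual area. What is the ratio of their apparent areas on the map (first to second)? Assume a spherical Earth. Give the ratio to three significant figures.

Mercator is conformal with k = sec φ, so areal scale = k² = sec²φ.
At 58.5°: sec²(58.5°) = 1/0.5225² = 3.663.
At 15.7°: sec²(15.7°) = 1/0.9627² = 1.079.
Ratio = 3.663/1.079 = cos²(15.7°)/cos²(58.5°) ≈ 3.39.

3.39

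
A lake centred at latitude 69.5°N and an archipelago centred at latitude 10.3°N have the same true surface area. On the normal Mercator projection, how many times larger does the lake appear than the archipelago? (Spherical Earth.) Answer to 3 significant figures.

7.89

Mercator areal scale is sec²φ.
At 69.5°: sec²(69.5°) = 1/0.3502² = 8.154.
At 10.3°: sec²(10.3°) = 1/0.9839² = 1.033.
Ratio = 8.154/1.033 = cos²(10.3°)/cos²(69.5°) ≈ 7.89.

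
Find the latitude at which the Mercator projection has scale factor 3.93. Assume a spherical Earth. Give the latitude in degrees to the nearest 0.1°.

Mercator scale is k = sec φ = 1/cos φ.
1/cos φ = 3.93  ⇒  cos φ = 0.2545  ⇒  φ = arccos(0.2545) ≈ 75.3°.

75.3°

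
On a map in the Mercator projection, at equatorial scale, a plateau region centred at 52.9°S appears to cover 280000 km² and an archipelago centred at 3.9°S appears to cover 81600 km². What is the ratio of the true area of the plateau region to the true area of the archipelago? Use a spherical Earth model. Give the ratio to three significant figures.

1.25

Since Mercator area scale is 1/cos²φ, the true area equals the apparent area multiplied by cos²φ.
True area of plateau region: 280000 × cos²(52.9°) = 280000 × 0.3639 = 101900 km².
True area of archipelago: 81600 × cos²(3.9°) = 81600 × 0.9954 = 81220 km².
Ratio = 101900 / 81220 ≈ 1.25.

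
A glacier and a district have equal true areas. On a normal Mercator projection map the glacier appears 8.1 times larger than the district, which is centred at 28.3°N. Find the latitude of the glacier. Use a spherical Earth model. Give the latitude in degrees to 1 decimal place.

72.0°

For equal true areas on Mercator, apparent areas scale as sec²φ, so the ratio is cos²φ₂ / cos²φ₁.
cos²φ₂ / cos²φ₁ = 8.1  ⇒  cos φ₁ = cos 28.3° / √8.1 = 0.8805/2.846 = 0.3094.
φ₁ = arccos(0.3094) ≈ 72.0°.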